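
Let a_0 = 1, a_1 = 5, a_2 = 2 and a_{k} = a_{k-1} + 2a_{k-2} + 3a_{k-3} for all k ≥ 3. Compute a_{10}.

The ordinary generating function has denominator 1 - q - 2q^2 - 3q^3.
Iterating the recurrence: a_0,…,a_{10} = 1, 5, 2, 15, 34, 70, 183, 425, 1001, 2400, 5677.

5677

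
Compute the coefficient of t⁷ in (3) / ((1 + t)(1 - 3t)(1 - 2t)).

14250

The denominator gives the recurrence a_n = 4a_(n−1) − a_(n−2) − 6a_(n−3) for n ≥ 3; the numerator fixes a_0 = 3, a_1 = 12, a_2 = 45.
Iterating: 3, 12, 45, 150, 483, 1512, 4665, 14250, so a_7 = 14250.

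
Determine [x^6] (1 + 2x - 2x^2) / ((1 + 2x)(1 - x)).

The denominator gives the recurrence a_n = −a_(n−1) + 2a_(n−2) for n ≥ 3; the numerator fixes a_0 = 1, a_1 = 1, a_2 = -1.
Iterating: 1, 1, -1, 3, -5, 11, -21, so a_6 = -21.

-21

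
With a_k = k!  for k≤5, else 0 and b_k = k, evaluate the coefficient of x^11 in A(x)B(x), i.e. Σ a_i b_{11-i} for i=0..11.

975

The convolution is the x^11 coefficient of A(x)B(x).
Σ = 1·11 + 1·10 + 2·9 + 6·8 + 24·7 + 120·6 + 0·5 + 0·4 + 0·3 + 0·2 + 0·1 + 0·0 = 975.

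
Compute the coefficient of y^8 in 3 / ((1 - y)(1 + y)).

Partial fractions give a closed form: a_n = (3/2)·1^n + (3/2)·(-1)^n.
At n = 8: a_8 = 3.

3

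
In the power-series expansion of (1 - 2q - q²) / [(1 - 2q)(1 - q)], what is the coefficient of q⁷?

-62

The denominator gives the recurrence a_n = 3a_(n−1) − 2a_(n−2) for n ≥ 3; the numerator fixes a_0 = 1, a_1 = 1, a_2 = 0.
Iterating: 1, 1, 0, -2, -6, -14, -30, -62, so a_7 = -62.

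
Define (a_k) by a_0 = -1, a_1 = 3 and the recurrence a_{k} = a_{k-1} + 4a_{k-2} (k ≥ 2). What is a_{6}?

The ordinary generating function has denominator 1 - t - 4t^2.
Iterating the recurrence: a_0,…,a_{6} = -1, 3, -1, 11, 7, 51, 79.

79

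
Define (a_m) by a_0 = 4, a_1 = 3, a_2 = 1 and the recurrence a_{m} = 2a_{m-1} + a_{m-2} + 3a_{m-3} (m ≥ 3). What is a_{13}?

The ordinary generating function has denominator 1 - 2t - t^2 - 3t^3.
Iterating the recurrence: a_0,…,a_{13} = 4, 3, 1, 17, 44, 108, 311, 862, 2359, 6513, 17971, 49532, 136574, 376593.

376593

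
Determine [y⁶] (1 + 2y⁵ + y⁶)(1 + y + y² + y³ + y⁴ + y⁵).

3

(1 + 2y⁵ + y⁶) has coefficients 1,0,0,0,0,2,1 for degrees 0…6.
(1 + y + y² + y³ + y⁴ + y⁵) has coefficients 1,1,1,1,1,1,0 for degrees 0…6.
[y⁶] = 1·0 + 2·1 + 1·1 = 3.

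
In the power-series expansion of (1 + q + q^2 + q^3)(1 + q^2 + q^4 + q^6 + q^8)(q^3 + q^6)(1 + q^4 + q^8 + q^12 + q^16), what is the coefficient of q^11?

8

(1 + q + q^2 + q^3) has coefficients 1,1,1,1 for degrees 0…3.
(1 + q^2 + q^4 + q^6 + q^8) has coefficients 1,0,1,0,1,0,1,0,1,0,0,0 for degrees 0…11.
Multiplying by (q^3 + q^6) gives running coefficients 0,0,0,1,0,1,1,1,1,1,1,1 for degrees 0…11.
Finally multiplying by (1 + q^4 + q^8 + q^12 + q^16), the product of all factors after the first has coefficients 0,0,0,1,0,1,1,2,1,2,2,3 for degrees 0…11.
[q^11] = 1·3 + 1·2 + 1·2 + 1·1 = 8.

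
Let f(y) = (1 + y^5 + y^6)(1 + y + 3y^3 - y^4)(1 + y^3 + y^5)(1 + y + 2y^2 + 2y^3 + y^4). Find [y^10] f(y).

24

(1 + y^5 + y^6) has coefficients 1,0,0,0,0,1,1 for degrees 0…6.
(1 + y + 3y^3 - y^4) has coefficients 1,1,0,3,-1,0,0,0,0,0,0 for degrees 0…10.
Multiplying by (1 + y^3 + y^5) gives running coefficients 1,1,0,4,0,1,4,-1,3,-1,0 for degrees 0…10.
Finally multiplying by (1 + y + 2y^2 + 2y^3 + y^4), the product of all factors after the first has coefficients 1,2,3,8,7,10,13,9,12,9,7 for degrees 0…10.
[y^10] = 1·7 + 1·10 + 1·7 = 24.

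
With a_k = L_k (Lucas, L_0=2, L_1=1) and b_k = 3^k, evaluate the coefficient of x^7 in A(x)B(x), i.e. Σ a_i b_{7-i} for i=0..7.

The convolution is the x^7 coefficient of A(x)B(x).
Σ = 2·2187 + 1·729 + 3·243 + 4·81 + 7·27 + 11·9 + 18·3 + 29·1 = 6527.

6527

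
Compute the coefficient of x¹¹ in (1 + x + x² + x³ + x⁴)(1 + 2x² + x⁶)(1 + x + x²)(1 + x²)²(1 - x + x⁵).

24

(1 + x + x² + x³ + x⁴) has coefficients 1,1,1,1,1 for degrees 0…4.
(1 + 2x² + x⁶) has coefficients 1,0,2,0,0,0,1,0,0,0,0,0 for degrees 0…11.
Multiplying by (1 + x + x²) gives running coefficients 1,1,3,2,2,0,1,1,1,0,0,0 for degrees 0…11.
Multiplying by (1 + x²)² gives running coefficients 1,1,5,4,9,5,8,3,5,2,3,1 for degrees 0…11.
Finally multiplying by (1 - x + x⁵), the product of all factors after the first has coefficients 1,0,4,-1,5,-3,4,0,6,6,6,6 for degrees 0…11.
[x¹¹] = 1·6 + 1·6 + 1·6 + 1·6 + 1·0 = 24.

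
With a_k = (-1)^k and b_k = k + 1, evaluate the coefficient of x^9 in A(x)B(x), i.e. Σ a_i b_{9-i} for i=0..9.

This is [x^9] in the product of the two ordinary generating functions.
Σ = 1·10 − 1·9 + 1·8 − 1·7 + 1·6 − 1·5 + 1·4 − 1·3 + 1·2 − 1·1 = 5.

5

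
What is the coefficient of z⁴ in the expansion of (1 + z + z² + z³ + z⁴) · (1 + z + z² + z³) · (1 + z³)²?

8

(1 + z + z² + z³ + z⁴) has coefficients 1,1,1,1,1 for degrees 0…4.
(1 + z + z² + z³) has coefficients 1,1,1,1,0 for degrees 0…4.
Finally multiplying by (1 + z³)², the product of all factors after the first has coefficients 1,1,1,3,2 for degrees 0…4.
[z⁴] = 1·2 + 1·3 + 1·1 + 1·1 + 1·1 = 8.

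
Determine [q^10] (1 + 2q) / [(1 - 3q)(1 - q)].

147621

Partial fractions give a closed form: a_n = (5/2)·3^n + (-3/2)·1^n.
At n = 10: a_10 = 147621.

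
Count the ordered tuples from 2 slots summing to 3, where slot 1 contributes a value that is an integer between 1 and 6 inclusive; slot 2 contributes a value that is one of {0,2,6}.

2

The generating function for the choices is (y + y² + y³ + y⁴ + y⁵ + y⁶)·(1 + y² + y⁶); the count is [y³].
(y + y² + y³ + y⁴ + y⁵ + y⁶) has coefficients 0,1,1,1 for degrees 0…3.
(1 + y² + y⁶) has coefficients 1,0,1,0 for degrees 0…3.
[y³] = 1·1 + 1·0 + 1·1 = 2.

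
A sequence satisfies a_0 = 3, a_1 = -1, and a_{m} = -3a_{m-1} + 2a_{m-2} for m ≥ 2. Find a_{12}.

2712297

The ordinary generating function has denominator 1 + 3y - 2y^2.
Iterating the recurrence: a_0,…,a_{12} = 3, -1, 9, -29, 105, -373, 1329, -4733, 16857, -60037, 213825, -761549, 2712297.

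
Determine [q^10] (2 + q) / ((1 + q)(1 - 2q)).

1707

The denominator gives the recurrence a_n = a_(n−1) + 2a_(n−2) for n ≥ 3; the numerator fixes a_0 = 2, a_1 = 3, a_2 = 7.
Iterating: 2, 3, 7, 13, 27, 53, 107, 213, 427, 853, 1707, so a_10 = 1707.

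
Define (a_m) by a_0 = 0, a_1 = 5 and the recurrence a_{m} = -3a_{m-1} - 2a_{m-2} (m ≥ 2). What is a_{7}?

The ordinary generating function has denominator 1 + 3y + 2y^2.
Iterating the recurrence: a_0,…,a_{7} = 0, 5, -15, 35, -75, 155, -315, 635.

635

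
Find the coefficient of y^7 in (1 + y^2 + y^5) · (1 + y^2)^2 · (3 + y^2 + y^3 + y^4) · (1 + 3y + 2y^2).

(1 + y^2 + y^5) has coefficients 1,0,1,0,0,1 for degrees 0…5.
(1 + y^2)^2 has coefficients 1,0,2,0,1,0,0,0 for degrees 0…7.
Multiplying by (3 + y^2 + y^3 + y^4) gives running coefficients 3,0,7,1,6,2,3,1 for degrees 0…7.
Finally multiplying by (1 + 3y + 2y^2), the product of all factors after the first has coefficients 3,9,13,22,23,22,21,14 for degrees 0…7.
[y^7] = 1·14 + 1·22 + 1·13 = 49.

49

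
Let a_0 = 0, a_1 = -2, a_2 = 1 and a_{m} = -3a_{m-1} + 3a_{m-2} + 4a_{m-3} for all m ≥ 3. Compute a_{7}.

-1070

The ordinary generating function has denominator 1 + 3y - 3y^2 - 4y^3.
Iterating the recurrence: a_0,…,a_{7} = 0, -2, 1, -9, 22, -89, 297, -1070.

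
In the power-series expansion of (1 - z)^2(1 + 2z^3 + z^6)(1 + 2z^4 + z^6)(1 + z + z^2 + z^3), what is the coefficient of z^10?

(1 - z)^2 has coefficients 1,-2,1 for degrees 0…2.
(1 + 2z^3 + z^6) has coefficients 1,0,0,2,0,0,1,0,0,0,0 for degrees 0…10.
Multiplying by (1 + 2z^4 + z^6) gives running coefficients 1,0,0,2,2,0,2,4,0,2,2 for degrees 0…10.
Finally multiplying by (1 + z + z^2 + z^3), the product of all factors after the first has coefficients 1,1,1,3,4,4,6,8,6,8,8 for degrees 0…10.
[z^10] = 1·8 − 2·8 + 1·6 = -2.

-2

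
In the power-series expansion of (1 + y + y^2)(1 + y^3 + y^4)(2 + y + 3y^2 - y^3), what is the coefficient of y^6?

9

(1 + y + y^2) has coefficients 1,1,1 for degrees 0…2.
(1 + y^3 + y^4) has coefficients 1,0,0,1,1,0,0 for degrees 0…6.
Finally multiplying by (2 + y + 3y^2 - y^3), the product of all factors after the first has coefficients 2,1,3,1,3,4,2 for degrees 0…6.
[y^6] = 1·2 + 1·4 + 1·3 = 9.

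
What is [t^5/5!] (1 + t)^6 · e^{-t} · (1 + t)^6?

The EGF product rule gives c_5 = Σ_{k_1+k_2+k_3=5} C(5; k_1,k_2,k_3) · ∏ g_i(k_i), where (1+t)^6 gives the falling factorial (6)_k; e^{-t} gives (-1)^k; (1+t)^6 gives the falling factorial (6)_k.
g_1(k) for k = 0…5: 1, 6, 30, 120, 360, 720.
g_2(k) for k = 0…5: 1, -1, 1, -1, 1, -1.
g_3(k) for k = 0…5: 1, 6, 30, 120, 360, 720.
First combine the last two factors: h(k) = Σ_j C(k,j)·g_2(j)·g_3(k−j) for k = 0…5: 1, 5, 19, 47, 37, -151.
c_5 = Σ_k C(5,k)·g_1(k)·h(5−k) = 1·1·(-151) + 5·6·37 + 10·30·47 + 10·120·19 + 5·360·5 + 1·720·1 = −151 + 1110 + 14100 + 22800 + 9000 + 720 = 47579.

47579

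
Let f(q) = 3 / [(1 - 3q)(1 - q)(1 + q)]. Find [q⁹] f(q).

Partial fractions give a closed form: a_n = (27/8)·3^n + (-3/4)·1^n + (3/8)·(-1)^n.
At n = 9: a_9 = 66429.

66429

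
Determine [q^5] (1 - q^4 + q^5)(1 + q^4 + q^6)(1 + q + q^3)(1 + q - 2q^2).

(1 - q^4 + q^5) has coefficients 1,0,0,0,-1,1 for degrees 0…5.
(1 + q^4 + q^6) has coefficients 1,0,0,0,1,0 for degrees 0…5.
Multiplying by (1 + q + q^3) gives running coefficients 1,1,0,1,1,1 for degrees 0…5.
Finally multiplying by (1 + q - 2q^2), the product of all factors after the first has coefficients 1,2,-1,-1,2,0 for degrees 0…5.
[q^5] = 1·0 − 1·2 + 1·1 = -1.

-1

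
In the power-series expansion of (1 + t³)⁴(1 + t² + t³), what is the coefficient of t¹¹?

(1 + t³)⁴ has coefficients 1,0,0,4,0,0,6,0,0,4,0,0 for degrees 0…11.
(1 + t² + t³) has coefficients 1,0,1,1,0,0,0,0,0,0,0,0 for degrees 0…11.
[t¹¹] = 1·0 + 4·0 + 6·0 + 4·1 = 4.

4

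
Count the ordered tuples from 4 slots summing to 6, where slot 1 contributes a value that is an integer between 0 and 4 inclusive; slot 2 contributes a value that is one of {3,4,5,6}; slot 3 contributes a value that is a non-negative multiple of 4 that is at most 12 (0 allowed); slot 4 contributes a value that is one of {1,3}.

The generating function for the choices is (1 + t + t^2 + t^3 + t^4)·(t^3 + t^4 + t^5 + t^6)·(1 + t^4 + t^8 + t^12)·(t + t^3); the count is [t^6].
(1 + t + t^2 + t^3 + t^4) has coefficients 1,1,1,1,1 for degrees 0…4.
(t^3 + t^4 + t^5 + t^6) has coefficients 0,0,0,1,1,1,1 for degrees 0…6.
Multiplying by (1 + t^4 + t^8 + t^12) gives running coefficients 0,0,0,1,1,1,1 for degrees 0…6.
Finally multiplying by (t + t^3), the product of all factors after the first has coefficients 0,0,0,0,1,1,2 for degrees 0…6.
[t^6] = 1·2 + 1·1 + 1·1 + 1·0 + 1·0 = 4.

4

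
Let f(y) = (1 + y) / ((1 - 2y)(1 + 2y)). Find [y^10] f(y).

The denominator gives the recurrence a_n = 4a_(n−2) for n ≥ 3; the numerator fixes a_0 = 1, a_1 = 1, a_2 = 4.
Iterating: 1, 1, 4, 4, 16, 16, 64, 64, 256, 256, 1024, so a_10 = 1024.

1024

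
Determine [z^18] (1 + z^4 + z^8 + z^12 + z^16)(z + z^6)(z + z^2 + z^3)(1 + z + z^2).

(1 + z^4 + z^8 + z^12 + z^16) has coefficients 1,0,0,0,1,0,0,0,1,0,0,0,1,0,0,0,1 for degrees 0…16.
(z + z^6) has coefficients 0,1,0,0,0,0,1,0,0,0,0,0,0,0,0,0,0,0,0 for degrees 0…18.
Multiplying by (z + z^2 + z^3) gives running coefficients 0,0,1,1,1,0,0,1,1,1,0,0,0,0,0,0,0,0,0 for degrees 0…18.
Finally multiplying by (1 + z + z^2), the product of all factors after the first has coefficients 0,0,1,2,3,2,1,1,2,3,2,1,0,0,0,0,0,0,0 for degrees 0…18.
[z^18] = 1·0 + 1·0 + 1·2 + 1·1 + 1·1 = 4.

4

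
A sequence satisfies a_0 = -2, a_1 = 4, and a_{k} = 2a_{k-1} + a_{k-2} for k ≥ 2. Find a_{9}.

The ordinary generating function has denominator 1 - 2y - y^2.
Iterating the recurrence: a_0,…,a_{9} = -2, 4, 6, 16, 38, 92, 222, 536, 1294, 3124.

3124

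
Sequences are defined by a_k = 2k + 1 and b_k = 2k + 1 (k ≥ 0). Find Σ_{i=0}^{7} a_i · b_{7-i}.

This is [x^7] in the product of the two ordinary generating functions.
Σ = 1·15 + 3·13 + 5·11 + 7·9 + 9·7 + 11·5 + 13·3 + 15·1 = 344.

344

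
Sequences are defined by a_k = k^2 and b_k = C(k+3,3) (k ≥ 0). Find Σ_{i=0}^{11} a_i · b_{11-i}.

13013

The convolution is the x^11 coefficient of A(x)B(x).
Σ = 0·364 + 1·286 + 4·220 + 9·165 + 16·120 + 25·84 + 36·56 + 49·35 + 64·20 + 81·10 + 100·4 + 121·1 = 13013.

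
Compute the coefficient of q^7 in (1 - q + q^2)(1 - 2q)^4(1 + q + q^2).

(1 - q + q^2) has coefficients 1,-1,1 for degrees 0…2.
(1 - 2q)^4 has coefficients 1,-8,24,-32,16,0,0,0 for degrees 0…7.
Finally multiplying by (1 + q + q^2), the product of all factors after the first has coefficients 1,-7,17,-16,8,-16,16,0 for degrees 0…7.
[q^7] = 1·0 − 1·16 + 1·(-16) = -32.

-32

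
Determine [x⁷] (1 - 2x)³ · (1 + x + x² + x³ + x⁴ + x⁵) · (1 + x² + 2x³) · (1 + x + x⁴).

(1 - 2x)³ has coefficients 1,-6,12,-8 for degrees 0…3.
(1 + x + x² + x³ + x⁴ + x⁵) has coefficients 1,1,1,1,1,1,0,0 for degrees 0…7.
Multiplying by (1 + x² + 2x³) gives running coefficients 1,1,2,4,4,4,3,3 for degrees 0…7.
Finally multiplying by (1 + x + x⁴), the product of all factors after the first has coefficients 1,2,3,6,9,9,9,10 for degrees 0…7.
[x⁷] = 1·10 − 6·9 + 12·9 − 8·9 = -8.

-8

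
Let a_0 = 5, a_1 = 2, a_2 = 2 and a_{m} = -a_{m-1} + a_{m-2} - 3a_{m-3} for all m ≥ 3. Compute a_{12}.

7127

The ordinary generating function has denominator 1 + y - y^2 + 3y^3.
Iterating the recurrence: a_0,…,a_{12} = 5, 2, 2, -15, 11, -32, 88, -153, 337, -754, 1550, -3315, 7127.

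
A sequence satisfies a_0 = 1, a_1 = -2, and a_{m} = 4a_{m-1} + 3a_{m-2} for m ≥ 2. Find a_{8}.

-55535

The ordinary generating function has denominator 1 - 4t - 3t^2.
Iterating the recurrence: a_0,…,a_{8} = 1, -2, -5, -26, -119, -554, -2573, -11954, -55535.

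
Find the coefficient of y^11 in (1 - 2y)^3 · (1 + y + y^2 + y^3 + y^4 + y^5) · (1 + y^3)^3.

-20

(1 - 2y)^3 has coefficients 1,-6,12,-8 for degrees 0…3.
(1 + y + y^2 + y^3 + y^4 + y^5) has coefficients 1,1,1,1,1,1,0,0,0,0,0,0 for degrees 0…11.
Finally multiplying by (1 + y^3)^3, the product of all factors after the first has coefficients 1,1,1,4,4,4,6,6,6,4,4,4 for degrees 0…11.
[y^11] = 1·4 − 6·4 + 12·4 − 8·6 = -20.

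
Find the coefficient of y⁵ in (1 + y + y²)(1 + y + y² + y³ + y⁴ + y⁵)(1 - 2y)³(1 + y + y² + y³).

(1 + y + y²) has coefficients 1,1,1 for degrees 0…2.
(1 + y + y² + y³ + y⁴ + y⁵) has coefficients 1,1,1,1,1,1 for degrees 0…5.
Multiplying by (1 - 2y)³ gives running coefficients 1,-5,7,-1,-1,-1 for degrees 0…5.
Finally multiplying by (1 + y + y² + y³), the product of all factors after the first has coefficients 1,-4,3,2,0,4 for degrees 0…5.
[y⁵] = 1·4 + 1·0 + 1·2 = 6.

6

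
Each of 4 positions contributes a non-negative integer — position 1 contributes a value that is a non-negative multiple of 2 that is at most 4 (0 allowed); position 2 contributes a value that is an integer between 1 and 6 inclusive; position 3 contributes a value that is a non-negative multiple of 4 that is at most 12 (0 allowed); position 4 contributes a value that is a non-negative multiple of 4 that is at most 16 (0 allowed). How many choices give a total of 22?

19

The generating function for the choices is (1 + y² + y⁴)·(y + y² + y³ + y⁴ + y⁵ + y⁶)·(1 + y⁴ + y⁸ + y¹²)·(1 + y⁴ + y⁸ + y¹² + y¹⁶); the count is [y²²].
(1 + y² + y⁴) has coefficients 1,0,1,0,1 for degrees 0…4.
(y + y² + y³ + y⁴ + y⁵ + y⁶) has coefficients 0,1,1,1,1,1,1,0,0,0,0,0,0,0,0,0,0,0,0,0,0,0,0 for degrees 0…22.
Multiplying by (1 + y⁴ + y⁸ + y¹²) gives running coefficients 0,1,1,1,1,2,2,1,1,2,2,1,1,2,2,1,1,1,1,0,0,0,0 for degrees 0…22.
Finally multiplying by (1 + y⁴ + y⁸ + y¹² + y¹⁶), the product of all factors after the first has coefficients 0,1,1,1,1,3,3,2,2,5,5,3,3,7,7,4,4,8,8,4,4,7,7 for degrees 0…22.
[y²²] = 1·7 + 1·4 + 1·8 = 19.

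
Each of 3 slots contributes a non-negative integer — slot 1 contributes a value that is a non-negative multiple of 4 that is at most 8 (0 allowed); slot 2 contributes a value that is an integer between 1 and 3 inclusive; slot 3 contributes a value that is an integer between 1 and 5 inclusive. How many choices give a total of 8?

4

The generating function for the choices is (1 + t⁴ + t⁸)·(t + t² + t³)·(t + t² + t³ + t⁴ + t⁵); the count is [t⁸].
(1 + t⁴ + t⁸) has coefficients 1,0,0,0,1,0,0,0,1 for degrees 0…8.
(t + t² + t³) has coefficients 0,1,1,1,0,0,0,0,0 for degrees 0…8.
Finally multiplying by (t + t² + t³ + t⁴ + t⁵), the product of all factors after the first has coefficients 0,0,1,2,3,3,3,2,1 for degrees 0…8.
[t⁸] = 1·1 + 1·3 + 1·0 = 4.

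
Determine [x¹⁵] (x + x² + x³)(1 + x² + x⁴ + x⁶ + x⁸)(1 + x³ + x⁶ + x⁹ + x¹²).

5

(x + x² + x³) has coefficients 0,1,1,1 for degrees 0…3.
(1 + x² + x⁴ + x⁶ + x⁸) has coefficients 1,0,1,0,1,0,1,0,1,0,0,0,0,0,0,0 for degrees 0…15.
Finally multiplying by (1 + x³ + x⁶ + x⁹ + x¹²), the product of all factors after the first has coefficients 1,0,1,1,1,1,2,1,2,2,1,2,2,1,2,1 for degrees 0…15.
[x¹⁵] = 1·2 + 1·1 + 1·2 = 5.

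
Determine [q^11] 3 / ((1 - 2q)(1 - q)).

The denominator gives the recurrence a_n = 3a_(n−1) − 2a_(n−2) for n ≥ 2; the numerator fixes a_0 = 3, a_1 = 9.
Iterating: 3, 9, 21, 45, 93, 189, 381, 765, 1533, 3069, 6141, 12285, so a_11 = 12285.

12285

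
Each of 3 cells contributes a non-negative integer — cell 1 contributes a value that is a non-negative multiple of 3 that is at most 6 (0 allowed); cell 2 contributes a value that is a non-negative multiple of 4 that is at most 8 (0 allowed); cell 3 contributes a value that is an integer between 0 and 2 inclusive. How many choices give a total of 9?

2

The generating function for the choices is (1 + z^3 + z^6)·(1 + z^4 + z^8)·(1 + z + z^2); the count is [z^9].
(1 + z^3 + z^6) has coefficients 1,0,0,1,0,0,1 for degrees 0…6.
(1 + z^4 + z^8) has coefficients 1,0,0,0,1,0,0,0,1,0 for degrees 0…9.
Finally multiplying by (1 + z + z^2), the product of all factors after the first has coefficients 1,1,1,0,1,1,1,0,1,1 for degrees 0…9.
[z^9] = 1·1 + 1·1 + 1·0 = 2.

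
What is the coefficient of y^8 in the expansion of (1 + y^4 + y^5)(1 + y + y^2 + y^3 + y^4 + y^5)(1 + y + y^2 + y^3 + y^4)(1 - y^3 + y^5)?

(1 + y^4 + y^5) has coefficients 1,0,0,0,1,1 for degrees 0…5.
(1 + y + y^2 + y^3 + y^4 + y^5) has coefficients 1,1,1,1,1,1,0,0,0 for degrees 0…8.
Multiplying by (1 + y + y^2 + y^3 + y^4) gives running coefficients 1,2,3,4,5,5,4,3,2 for degrees 0…8.
Finally multiplying by (1 - y^3 + y^5), the product of all factors after the first has coefficients 1,2,3,3,3,3,2,1,1 for degrees 0…8.
[y^8] = 1·1 + 1·3 + 1·3 = 7.

7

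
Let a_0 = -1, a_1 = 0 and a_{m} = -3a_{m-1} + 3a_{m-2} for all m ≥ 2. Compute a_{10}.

The ordinary generating function has denominator 1 + 3q - 3q^2.
Iterating the recurrence: a_0,…,a_{10} = -1, 0, -3, 9, -36, 135, -513, 1944, -7371, 27945, -105948.

-105948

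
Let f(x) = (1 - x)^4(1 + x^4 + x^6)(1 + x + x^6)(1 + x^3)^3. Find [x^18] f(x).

8

(1 - x)^4 has coefficients 1,-4,6,-4,1 for degrees 0…4.
(1 + x^4 + x^6) has coefficients 1,0,0,0,1,0,1,0,0,0,0,0,0,0,0,0,0,0,0 for degrees 0…18.
Multiplying by (1 + x + x^6) gives running coefficients 1,1,0,0,1,1,2,1,0,0,1,0,1,0,0,0,0,0,0 for degrees 0…18.
Finally multiplying by (1 + x^3)^3, the product of all factors after the first has coefficients 1,1,0,3,4,1,5,7,3,7,8,3,7,7,1,5,4,0,3 for degrees 0…18.
[x^18] = 1·3 − 4·0 + 6·4 − 4·5 + 1·1 = 8.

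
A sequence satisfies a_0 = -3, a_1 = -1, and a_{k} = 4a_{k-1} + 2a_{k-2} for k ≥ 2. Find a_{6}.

The ordinary generating function has denominator 1 - 4y - 2y^2.
Iterating the recurrence: a_0,…,a_{6} = -3, -1, -10, -42, -188, -836, -3720.

-3720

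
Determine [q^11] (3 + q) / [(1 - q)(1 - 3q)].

The denominator gives the recurrence a_n = 4a_(n−1) − 3a_(n−2) for n ≥ 2; the numerator fixes a_0 = 3, a_1 = 13.
Iterating: 3, 13, 43, 133, 403, 1213, 3643, 10933, 32803, 98413, 295243, 885733, so a_11 = 885733.

885733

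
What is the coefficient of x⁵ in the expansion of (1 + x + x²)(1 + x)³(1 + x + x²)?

12

(1 + x + x²) has coefficients 1,1,1 for degrees 0…2.
(1 + x)³ has coefficients 1,3,3,1,0,0 for degrees 0…5.
Finally multiplying by (1 + x + x²), the product of all factors after the first has coefficients 1,4,7,7,4,1 for degrees 0…5.
[x⁵] = 1·1 + 1·4 + 1·7 = 12.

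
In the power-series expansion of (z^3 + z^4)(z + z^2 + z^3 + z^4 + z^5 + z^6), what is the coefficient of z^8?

2

(z^3 + z^4) has coefficients 0,0,0,1,1 for degrees 0…4.
(z + z^2 + z^3 + z^4 + z^5 + z^6) has coefficients 0,1,1,1,1,1,1,0,0 for degrees 0…8.
[z^8] = 1·1 + 1·1 = 2.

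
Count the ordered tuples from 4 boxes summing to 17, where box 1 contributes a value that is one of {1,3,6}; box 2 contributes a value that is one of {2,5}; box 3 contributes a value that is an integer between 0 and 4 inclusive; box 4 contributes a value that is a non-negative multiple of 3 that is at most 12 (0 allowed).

10

The generating function for the choices is (z + z^3 + z^6)·(z^2 + z^5)·(1 + z + z^2 + z^3 + z^4)·(1 + z^3 + z^6 + z^9 + z^12); the count is [z^17].
(z + z^3 + z^6) has coefficients 0,1,0,1,0,0,1 for degrees 0…6.
(z^2 + z^5) has coefficients 0,0,1,0,0,1,0,0,0,0,0,0,0,0,0,0,0,0 for degrees 0…17.
Multiplying by (1 + z + z^2 + z^3 + z^4) gives running coefficients 0,0,1,1,1,2,2,1,1,1,0,0,0,0,0,0,0,0 for degrees 0…17.
Finally multiplying by (1 + z^3 + z^6 + z^9 + z^12), the product of all factors after the first has coefficients 0,0,1,1,1,3,3,2,4,4,2,4,4,2,4,4,2,3 for degrees 0…17.
[z^17] = 1·2 + 1·4 + 1·4 = 10.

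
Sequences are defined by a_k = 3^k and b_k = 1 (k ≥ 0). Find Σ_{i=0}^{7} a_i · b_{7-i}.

3280

Write out a_i and b_{7-i} for i = 0,…,7 and sum the products.
Σ = 1·1 + 3·1 + 9·1 + 27·1 + 81·1 + 243·1 + 729·1 + 2187·1 = 3280.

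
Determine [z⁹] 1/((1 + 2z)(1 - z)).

Partial fractions give a closed form: a_n = (2/3)·(-2)^n + (1/3)·1^n.
At n = 9: a_9 = -341.

-341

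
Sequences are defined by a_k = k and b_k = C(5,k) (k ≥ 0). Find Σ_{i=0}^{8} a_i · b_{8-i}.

176

The convolution is the t^8 coefficient of A(t)B(t).
Σ = 0·0 + 1·0 + 2·0 + 3·1 + 4·5 + 5·10 + 6·10 + 7·5 + 8·1 = 176.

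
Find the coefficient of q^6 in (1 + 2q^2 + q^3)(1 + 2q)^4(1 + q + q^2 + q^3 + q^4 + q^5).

(1 + 2q^2 + q^3) has coefficients 1,0,2,1 for degrees 0…3.
(1 + 2q)^4 has coefficients 1,8,24,32,16,0,0 for degrees 0…6.
Finally multiplying by (1 + q + q^2 + q^3 + q^4 + q^5), the product of all factors after the first has coefficients 1,9,33,65,81,81,80 for degrees 0…6.
[q^6] = 1·80 + 2·81 + 1·65 = 307.

307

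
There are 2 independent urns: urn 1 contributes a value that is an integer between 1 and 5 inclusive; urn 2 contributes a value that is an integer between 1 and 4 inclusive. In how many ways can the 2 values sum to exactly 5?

4

The generating function for the choices is (y + y² + y³ + y⁴ + y⁵)·(y + y² + y³ + y⁴); the count is [y⁵].
(y + y² + y³ + y⁴ + y⁵) has coefficients 0,1,1,1,1,1 for degrees 0…5.
(y + y² + y³ + y⁴) has coefficients 0,1,1,1,1,0 for degrees 0…5.
[y⁵] = 1·1 + 1·1 + 1·1 + 1·1 + 1·0 = 4.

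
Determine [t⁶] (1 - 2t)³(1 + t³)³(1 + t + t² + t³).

(1 - 2t)³ has coefficients 1,-6,12,-8 for degrees 0…3.
(1 + t³)³ has coefficients 1,0,0,3,0,0,3 for degrees 0…6.
Finally multiplying by (1 + t + t² + t³), the product of all factors after the first has coefficients 1,1,1,4,3,3,6 for degrees 0…6.
[t⁶] = 1·6 − 6·3 + 12·3 − 8·4 = -8.

-8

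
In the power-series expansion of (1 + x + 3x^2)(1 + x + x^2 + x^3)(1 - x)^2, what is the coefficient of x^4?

(1 + x + 3x^2) has coefficients 1,1,3 for degrees 0…2.
(1 + x + x^2 + x^3) has coefficients 1,1,1,1,0 for degrees 0…4.
Finally multiplying by (1 - x)^2, the product of all factors after the first has coefficients 1,-1,0,0,-1 for degrees 0…4.
[x^4] = 1·(-1) + 1·0 + 3·0 = -1.

-1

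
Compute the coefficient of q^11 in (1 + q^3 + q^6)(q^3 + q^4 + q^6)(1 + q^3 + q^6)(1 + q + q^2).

(1 + q^3 + q^6) has coefficients 1,0,0,1,0,0,1 for degrees 0…6.
(q^3 + q^4 + q^6) has coefficients 0,0,0,1,1,0,1,0,0,0,0,0 for degrees 0…11.
Multiplying by (1 + q^3 + q^6) gives running coefficients 0,0,0,1,1,0,2,1,0,2,1,0 for degrees 0…11.
Finally multiplying by (1 + q + q^2), the product of all factors after the first has coefficients 0,0,0,1,2,2,3,3,3,3,3,3 for degrees 0…11.
[q^11] = 1·3 + 1·3 + 1·2 = 8.

8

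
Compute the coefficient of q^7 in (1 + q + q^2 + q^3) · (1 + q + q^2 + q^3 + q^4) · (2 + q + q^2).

(1 + q + q^2 + q^3) has coefficients 1,1,1,1 for degrees 0…3.
(1 + q + q^2 + q^3 + q^4) has coefficients 1,1,1,1,1,0,0,0 for degrees 0…7.
Finally multiplying by (2 + q + q^2), the product of all factors after the first has coefficients 2,3,4,4,4,2,1,0 for degrees 0…7.
[q^7] = 1·0 + 1·1 + 1·2 + 1·4 = 7.

7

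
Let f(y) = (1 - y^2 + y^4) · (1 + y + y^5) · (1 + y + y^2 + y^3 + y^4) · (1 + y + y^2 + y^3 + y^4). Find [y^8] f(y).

(1 - y^2 + y^4) has coefficients 1,0,-1,0,1 for degrees 0…4.
(1 + y + y^5) has coefficients 1,1,0,0,0,1,0,0,0 for degrees 0…8.
Multiplying by (1 + y + y^2 + y^3 + y^4) gives running coefficients 1,2,2,2,2,2,1,1,1 for degrees 0…8.
Finally multiplying by (1 + y + y^2 + y^3 + y^4), the product of all factors after the first has coefficients 1,3,5,7,9,10,9,8,7 for degrees 0…8.
[y^8] = 1·7 − 1·9 + 1·9 = 7.

7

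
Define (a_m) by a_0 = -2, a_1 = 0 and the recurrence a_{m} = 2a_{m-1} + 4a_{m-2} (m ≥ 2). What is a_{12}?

The ordinary generating function has denominator 1 - 2z - 4z^2.
Iterating the recurrence: a_0,…,a_{12} = -2, 0, -8, -16, -64, -192, -640, -2048, -6656, -21504, -69632, -225280, -729088.

-729088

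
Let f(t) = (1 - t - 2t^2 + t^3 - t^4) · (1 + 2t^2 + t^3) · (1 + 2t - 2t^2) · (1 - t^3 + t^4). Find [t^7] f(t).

5

(1 - t - 2t^2 + t^3 - t^4) has coefficients 1,-1,-2,1,-1 for degrees 0…4.
(1 + 2t^2 + t^3) has coefficients 1,0,2,1,0,0,0,0 for degrees 0…7.
Multiplying by (1 + 2t - 2t^2) gives running coefficients 1,2,0,5,-2,-2,0,0 for degrees 0…7.
Finally multiplying by (1 - t^3 + t^4), the product of all factors after the first has coefficients 1,2,0,4,-3,0,-5,7 for degrees 0…7.
[t^7] = 1·7 − 1·(-5) − 2·0 + 1·(-3) − 1·4 = 5.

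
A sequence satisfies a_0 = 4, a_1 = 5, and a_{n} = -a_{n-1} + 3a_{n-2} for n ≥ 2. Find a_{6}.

The ordinary generating function has denominator 1 + q - 3q^2.
Iterating the recurrence: a_0,…,a_{6} = 4, 5, 7, 8, 13, 11, 28.

28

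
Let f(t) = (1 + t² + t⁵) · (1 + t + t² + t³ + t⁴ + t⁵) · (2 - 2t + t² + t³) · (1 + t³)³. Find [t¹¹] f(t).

(1 + t² + t⁵) has coefficients 1,0,1,0,0,1 for degrees 0…5.
(1 + t + t² + t³ + t⁴ + t⁵) has coefficients 1,1,1,1,1,1,0,0,0,0,0,0 for degrees 0…11.
Multiplying by (2 - 2t + t² + t³) gives running coefficients 2,0,1,2,2,2,0,2,1,0,0,0 for degrees 0…11.
Finally multiplying by (1 + t³)³, the product of all factors after the first has coefficients 2,0,1,8,2,5,12,8,10,8,12,10 for degrees 0…11.
[t¹¹] = 1·10 + 1·8 + 1·12 = 30.

30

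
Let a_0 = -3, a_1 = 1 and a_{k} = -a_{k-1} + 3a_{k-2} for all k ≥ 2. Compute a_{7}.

457

The ordinary generating function has denominator 1 + t - 3t^2.
Iterating the recurrence: a_0,…,a_{7} = -3, 1, -10, 13, -43, 82, -211, 457.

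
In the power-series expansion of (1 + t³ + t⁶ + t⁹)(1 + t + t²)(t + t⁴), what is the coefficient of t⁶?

2

(1 + t³ + t⁶ + t⁹) has coefficients 1,0,0,1,0,0,1 for degrees 0…6.
(1 + t + t²) has coefficients 1,1,1,0,0,0,0 for degrees 0…6.
Finally multiplying by (t + t⁴), the product of all factors after the first has coefficients 0,1,1,1,1,1,1 for degrees 0…6.
[t⁶] = 1·1 + 1·1 + 1·0 = 2.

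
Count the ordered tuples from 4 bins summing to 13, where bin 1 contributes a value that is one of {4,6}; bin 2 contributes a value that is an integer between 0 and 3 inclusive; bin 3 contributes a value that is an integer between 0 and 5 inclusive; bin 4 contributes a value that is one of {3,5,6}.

The generating function for the choices is (q^4 + q^6)·(1 + q + q^2 + q^3)·(1 + q + q^2 + q^3 + q^4 + q^5)·(q^3 + q^5 + q^6); the count is [q^13].
(q^4 + q^6) has coefficients 0,0,0,0,1,0,1 for degrees 0…6.
(1 + q + q^2 + q^3) has coefficients 1,1,1,1,0,0,0,0,0,0,0,0,0,0 for degrees 0…13.
Multiplying by (1 + q + q^2 + q^3 + q^4 + q^5) gives running coefficients 1,2,3,4,4,4,3,2,1,0,0,0,0,0 for degrees 0…13.
Finally multiplying by (q^3 + q^5 + q^6), the product of all factors after the first has coefficients 0,0,0,1,2,4,7,9,11,11,10,8,5,3 for degrees 0…13.
[q^13] = 1·11 + 1·9 = 20.

20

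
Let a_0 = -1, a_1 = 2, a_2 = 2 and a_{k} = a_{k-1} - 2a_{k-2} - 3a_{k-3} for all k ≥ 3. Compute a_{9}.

The ordinary generating function has denominator 1 - x + 2x^2 + 3x^3.
Iterating the recurrence: a_0,…,a_{9} = -1, 2, 2, 1, -9, -17, -2, 59, 114, 2.

2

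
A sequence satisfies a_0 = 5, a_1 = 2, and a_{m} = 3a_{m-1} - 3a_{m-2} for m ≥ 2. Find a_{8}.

The ordinary generating function has denominator 1 - 3z + 3z^2.
Iterating the recurrence: a_0,…,a_{8} = 5, 2, -9, -33, -72, -117, -135, -54, 243.

243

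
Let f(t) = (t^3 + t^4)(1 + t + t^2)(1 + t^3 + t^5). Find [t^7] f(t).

2

(t^3 + t^4) has coefficients 0,0,0,1,1 for degrees 0…4.
(1 + t + t^2) has coefficients 1,1,1,0,0,0,0,0 for degrees 0…7.
Finally multiplying by (1 + t^3 + t^5), the product of all factors after the first has coefficients 1,1,1,1,1,2,1,1 for degrees 0…7.
[t^7] = 1·1 + 1·1 = 2.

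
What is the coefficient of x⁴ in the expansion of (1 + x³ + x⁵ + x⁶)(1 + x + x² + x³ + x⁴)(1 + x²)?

3

(1 + x³ + x⁵ + x⁶) has coefficients 1,0,0,1,0 for degrees 0…4.
(1 + x + x² + x³ + x⁴) has coefficients 1,1,1,1,1 for degrees 0…4.
Finally multiplying by (1 + x²), the product of all factors after the first has coefficients 1,1,2,2,2 for degrees 0…4.
[x⁴] = 1·2 + 1·1 = 3.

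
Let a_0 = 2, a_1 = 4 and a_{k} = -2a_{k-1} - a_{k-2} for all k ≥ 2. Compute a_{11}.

The ordinary generating function has denominator 1 + 2x + x^2.
Iterating the recurrence: a_0,…,a_{11} = 2, 4, -10, 16, -22, 28, -34, 40, -46, 52, -58, 64.

64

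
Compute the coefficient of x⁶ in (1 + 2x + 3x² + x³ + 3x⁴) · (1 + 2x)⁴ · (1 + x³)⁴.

578

(1 + 2x + 3x² + x³ + 3x⁴) has coefficients 1,2,3,1,3 for degrees 0…4.
(1 + 2x)⁴ has coefficients 1,8,24,32,16,0,0 for degrees 0…6.
Finally multiplying by (1 + x³)⁴, the product of all factors after the first has coefficients 1,8,24,36,48,96,134 for degrees 0…6.
[x⁶] = 1·134 + 2·96 + 3·48 + 1·36 + 3·24 = 578.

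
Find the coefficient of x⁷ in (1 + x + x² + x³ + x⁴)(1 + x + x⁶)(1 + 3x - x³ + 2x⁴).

(1 + x + x² + x³ + x⁴) has coefficients 1,1,1,1,1 for degrees 0…4.
(1 + x + x⁶) has coefficients 1,1,0,0,0,0,1,0 for degrees 0…7.
Finally multiplying by (1 + 3x - x³ + 2x⁴), the product of all factors after the first has coefficients 1,4,3,-1,1,2,1,3 for degrees 0…7.
[x⁷] = 1·3 + 1·1 + 1·2 + 1·1 + 1·(-1) = 6.

6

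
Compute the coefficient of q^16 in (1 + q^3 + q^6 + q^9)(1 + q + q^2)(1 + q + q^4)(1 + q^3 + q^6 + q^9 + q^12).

(1 + q^3 + q^6 + q^9) has coefficients 1,0,0,1,0,0,1,0,0,1 for degrees 0…9.
(1 + q + q^2) has coefficients 1,1,1,0,0,0,0,0,0,0,0,0,0,0,0,0,0 for degrees 0…16.
Multiplying by (1 + q + q^4) gives running coefficients 1,2,2,1,1,1,1,0,0,0,0,0,0,0,0,0,0 for degrees 0…16.
Finally multiplying by (1 + q^3 + q^6 + q^9 + q^12), the product of all factors after the first has coefficients 1,2,2,2,3,3,3,3,3,3,3,3,3,3,3,2,1 for degrees 0…16.
[q^16] = 1·1 + 1·3 + 1·3 + 1·3 = 10.

10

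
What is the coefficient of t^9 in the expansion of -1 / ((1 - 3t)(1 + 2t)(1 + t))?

-8448

Partial fractions give a closed form: a_n = (-9/20)·3^n + (-4/5)·(-2)^n + (1/4)·(-1)^n.
At n = 9: a_9 = -8448.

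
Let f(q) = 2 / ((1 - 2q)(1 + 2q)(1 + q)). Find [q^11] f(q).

The denominator gives the recurrence a_n = −a_(n−1) + 4a_(n−2) + 4a_(n−3) for n ≥ 3; the numerator fixes a_0 = 2, a_1 = -2, a_2 = 10.
Iterating: 2, -2, 10, -10, 42, -42, 170, -170, 682, -682, 2730, -2730, so a_11 = -2730.

-2730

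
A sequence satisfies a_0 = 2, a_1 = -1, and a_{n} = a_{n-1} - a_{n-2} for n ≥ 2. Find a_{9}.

The ordinary generating function has denominator 1 - y + y^2.
Iterating the recurrence: a_0,…,a_{9} = 2, -1, -3, -2, 1, 3, 2, -1, -3, -2.

-2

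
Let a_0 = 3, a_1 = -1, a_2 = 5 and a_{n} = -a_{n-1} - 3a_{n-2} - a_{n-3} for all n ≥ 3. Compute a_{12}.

The ordinary generating function has denominator 1 + t + 3t^2 + t^3.
Iterating the recurrence: a_0,…,a_{12} = 3, -1, 5, -5, -9, 19, 13, -61, 3, 167, -115, -389, 567.

567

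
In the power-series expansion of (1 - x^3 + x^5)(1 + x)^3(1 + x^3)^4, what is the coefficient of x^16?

(1 - x^3 + x^5) has coefficients 1,0,0,-1,0,1 for degrees 0…5.
(1 + x)^3 has coefficients 1,3,3,1,0,0,0,0,0,0,0,0,0,0,0,0,0 for degrees 0…16.
Finally multiplying by (1 + x^3)^4, the product of all factors after the first has coefficients 1,3,3,5,12,12,10,18,18,10,12,12,5,3,3,1,0 for degrees 0…16.
[x^16] = 1·0 − 1·3 + 1·12 = 9.

9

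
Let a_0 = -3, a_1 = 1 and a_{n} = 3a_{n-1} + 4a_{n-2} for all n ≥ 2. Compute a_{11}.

The ordinary generating function has denominator 1 - 3q - 4q^2.
Iterating the recurrence: a_0,…,a_{11} = -3, 1, -9, -23, -105, -407, -1641, -6551, -26217, -104855, -419433, -1677719.

-1677719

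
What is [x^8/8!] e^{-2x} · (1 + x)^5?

The EGF product rule gives c_8 = Σ_{k_1+k_2=8} C(8; k_1,k_2) · ∏ g_i(k_i), where e^{-2x} gives (-2)^k; (1+x)^5 gives the falling factorial (5)_k.
g_1(k) for k = 0…8: 1, -2, 4, -8, 16, -32, 64, -128, 256.
g_2(k) for k = 0…8: 1, 5, 20, 60, 120, 120, 0, 0, 0.
c_8 = Σ_k C(8,k)·g_1(k)·g_2(8−k) = 56·(-8)·120 + 70·16·120 + 56·(-32)·60 + 28·64·20 + 8·(-128)·5 + 1·256·1 = −53760 + 134400 − 107520 + 35840 − 5120 + 256 = 4096.

4096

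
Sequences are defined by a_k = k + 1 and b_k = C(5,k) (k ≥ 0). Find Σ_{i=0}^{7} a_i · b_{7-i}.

176

This is [x^7] in the product of the two ordinary generating functions.
Σ = 1·0 + 2·0 + 3·1 + 4·5 + 5·10 + 6·10 + 7·5 + 8·1 = 176.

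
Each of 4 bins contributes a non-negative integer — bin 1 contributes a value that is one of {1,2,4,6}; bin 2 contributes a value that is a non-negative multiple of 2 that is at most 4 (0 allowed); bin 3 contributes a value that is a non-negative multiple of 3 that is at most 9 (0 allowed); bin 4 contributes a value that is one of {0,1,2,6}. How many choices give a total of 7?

10

The generating function for the choices is (t + t^2 + t^4 + t^6)·(1 + t^2 + t^4)·(1 + t^3 + t^6 + t^9)·(1 + t + t^2 + t^6); the count is [t^7].
(t + t^2 + t^4 + t^6) has coefficients 0,1,1,0,1,0,1 for degrees 0…6.
(1 + t^2 + t^4) has coefficients 1,0,1,0,1,0,0,0 for degrees 0…7.
Multiplying by (1 + t^3 + t^6 + t^9) gives running coefficients 1,0,1,1,1,1,1,1 for degrees 0…7.
Finally multiplying by (1 + t + t^2 + t^6), the product of all factors after the first has coefficients 1,1,2,2,3,3,4,3 for degrees 0…7.
[t^7] = 1·4 + 1·3 + 1·2 + 1·1 = 10.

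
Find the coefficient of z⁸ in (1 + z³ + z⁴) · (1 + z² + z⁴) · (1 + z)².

(1 + z³ + z⁴) has coefficients 1,0,0,1,1 for degrees 0…4.
(1 + z² + z⁴) has coefficients 1,0,1,0,1,0,0,0,0 for degrees 0…8.
Finally multiplying by (1 + z)², the product of all factors after the first has coefficients 1,2,2,2,2,2,1,0,0 for degrees 0…8.
[z⁸] = 1·0 + 1·2 + 1·2 = 4.

4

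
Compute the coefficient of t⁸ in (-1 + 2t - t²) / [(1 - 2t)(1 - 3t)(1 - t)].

The denominator gives the recurrence a_n = 6a_(n−1) − 11a_(n−2) + 6a_(n−3) for n ≥ 3; the numerator fixes a_0 = -1, a_1 = -4, a_2 = -14.
Iterating: -1, -4, -14, -46, -146, -454, -1394, -4246, -12866, so a_8 = -12866.

-12866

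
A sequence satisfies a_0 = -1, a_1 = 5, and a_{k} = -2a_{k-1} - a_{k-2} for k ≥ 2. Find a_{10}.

-41

The ordinary generating function has denominator 1 + 2x + x^2.
Iterating the recurrence: a_0,…,a_{10} = -1, 5, -9, 13, -17, 21, -25, 29, -33, 37, -41.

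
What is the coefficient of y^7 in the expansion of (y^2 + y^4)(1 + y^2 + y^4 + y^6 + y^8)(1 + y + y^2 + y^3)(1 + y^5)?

5

(y^2 + y^4) has coefficients 0,0,1,0,1 for degrees 0…4.
(1 + y^2 + y^4 + y^6 + y^8) has coefficients 1,0,1,0,1,0,1,0 for degrees 0…7.
Multiplying by (1 + y + y^2 + y^3) gives running coefficients 1,1,2,2,2,2,2,2 for degrees 0…7.
Finally multiplying by (1 + y^5), the product of all factors after the first has coefficients 1,1,2,2,2,3,3,4 for degrees 0…7.
[y^7] = 1·3 + 1·2 = 5.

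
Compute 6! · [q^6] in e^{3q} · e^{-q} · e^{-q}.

1

The EGF product rule gives c_6 = Σ_{k_1+k_2+k_3=6} C(6; k_1,k_2,k_3) · ∏ g_i(k_i), where e^{3q} gives (3)^k; e^{-q} gives (-1)^k; e^{-q} gives (-1)^k.
g_1(k) for k = 0…6: 1, 3, 9, 27, 81, 243, 729.
g_2(k) for k = 0…6: 1, -1, 1, -1, 1, -1, 1.
g_3(k) for k = 0…6: 1, -1, 1, -1, 1, -1, 1.
First combine the last two factors: h(k) = Σ_j C(k,j)·g_2(j)·g_3(k−j) for k = 0…6: 1, -2, 4, -8, 16, -32, 64.
c_6 = Σ_k C(6,k)·g_1(k)·h(6−k) = 1·1·64 + 6·3·(-32) + 15·9·16 + 20·27·(-8) + 15·81·4 + 6·243·(-2) + 1·729·1 = 64 − 576 + 2160 − 4320 + 4860 − 2916 + 729 = 1.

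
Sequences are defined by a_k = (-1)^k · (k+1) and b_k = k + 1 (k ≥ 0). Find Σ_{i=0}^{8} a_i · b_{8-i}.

5

This is [x^8] in the product of the two ordinary generating functions.
Σ = 1·9 − 2·8 + 3·7 − 4·6 + 5·5 − 6·4 + 7·3 − 8·2 + 9·1 = 5.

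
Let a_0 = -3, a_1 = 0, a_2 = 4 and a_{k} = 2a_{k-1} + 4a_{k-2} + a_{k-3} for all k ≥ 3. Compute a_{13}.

The ordinary generating function has denominator 1 - 2t - 4t^2 - t^3.
Iterating the recurrence: a_0,…,a_{13} = -3, 0, 4, 5, 26, 76, 261, 852, 2824, 9317, 30782, 101656, 335757, 1108920.

1108920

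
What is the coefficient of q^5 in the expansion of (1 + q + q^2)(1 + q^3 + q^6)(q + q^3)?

2

(1 + q + q^2) has coefficients 1,1,1 for degrees 0…2.
(1 + q^3 + q^6) has coefficients 1,0,0,1,0,0 for degrees 0…5.
Finally multiplying by (q + q^3), the product of all factors after the first has coefficients 0,1,0,1,1,0 for degrees 0…5.
[q^5] = 1·0 + 1·1 + 1·1 = 2.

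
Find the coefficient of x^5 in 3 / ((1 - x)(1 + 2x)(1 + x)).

-126

The denominator gives the recurrence a_n = −2a_(n−1) + a_(n−2) + 2a_(n−3) for n ≥ 3; the numerator fixes a_0 = 3, a_1 = -6, a_2 = 15.
Iterating: 3, -6, 15, -30, 63, -126, so a_5 = -126.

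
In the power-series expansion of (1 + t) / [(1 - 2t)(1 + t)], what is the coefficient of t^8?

256

Partial fractions give a closed form: a_n = (1)·2^n.
At n = 8: a_8 = 256.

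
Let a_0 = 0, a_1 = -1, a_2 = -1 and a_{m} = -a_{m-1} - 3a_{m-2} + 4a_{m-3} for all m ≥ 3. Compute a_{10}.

The ordinary generating function has denominator 1 + t + 3t^2 - 4t^3.
Iterating the recurrence: a_0,…,a_{10} = 0, -1, -1, 4, -5, -11, 42, -29, -141, 396, -89.

-89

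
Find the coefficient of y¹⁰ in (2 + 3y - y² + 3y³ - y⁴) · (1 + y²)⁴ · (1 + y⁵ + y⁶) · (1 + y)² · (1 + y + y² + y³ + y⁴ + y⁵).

535

(2 + 3y - y² + 3y³ - y⁴) has coefficients 2,3,-1,3,-1 for degrees 0…4.
(1 + y²)⁴ has coefficients 1,0,4,0,6,0,4,0,1,0,0 for degrees 0…10.
Multiplying by (1 + y⁵ + y⁶) gives running coefficients 1,0,4,0,6,1,5,4,5,6,6 for degrees 0…10.
Multiplying by (1 + y)² gives running coefficients 1,2,5,8,10,13,13,15,18,20,23 for degrees 0…10.
Finally multiplying by (1 + y + y² + y³ + y⁴ + y⁵), the product of all factors after the first has coefficients 1,3,8,16,26,39,51,64,77,89,102 for degrees 0…10.
[y¹⁰] = 2·102 + 3·89 − 1·77 + 3·64 − 1·51 = 535.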